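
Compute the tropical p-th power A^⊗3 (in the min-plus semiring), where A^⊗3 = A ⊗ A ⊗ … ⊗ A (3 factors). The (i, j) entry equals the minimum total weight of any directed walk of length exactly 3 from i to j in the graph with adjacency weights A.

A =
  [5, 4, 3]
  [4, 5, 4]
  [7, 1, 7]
A^⊗3 =
  [8, 9, 8]
  [9, 8, 9]
  [10, 6, 8]

Each entry (A^⊗3)_ij equals the minimum over all length-3 walks i = v_0 → v_1 → … → v_3 = j of Σ_t A[v_t][v_{t+1}]. For example, for (i, j) = (0, 2) we minimise over 9 possible intermediate vertex sequences; the minimum is 8, attained along the walk 0 → 2 → 1 → 2.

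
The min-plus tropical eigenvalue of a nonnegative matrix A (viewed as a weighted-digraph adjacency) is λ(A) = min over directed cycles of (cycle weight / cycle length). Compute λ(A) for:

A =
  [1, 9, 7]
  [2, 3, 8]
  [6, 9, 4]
λ(A) = 1

Enumerate directed cycles and compute their means (weight / length). Sample:
  cycle 0 → 0: weight = 1, length = 1, mean = 1/1 ≈ 1.000
  cycle 1 → 1: weight = 3, length = 1, mean = 3/1 ≈ 3.000
  cycle 2 → 2: weight = 4, length = 1, mean = 4/1 ≈ 4.000
  cycle 0 → 1 → 0: weight = 11, length = 2, mean = 11/2 ≈ 5.500
  cycle 0 → 2 → 0: weight = 13, length = 2, mean = 13/2 ≈ 6.500
  cycle 1 → 0 → 1: weight = 11, length = 2, mean = 11/2 ≈ 5.500
Minimum mean = 1.000, attained e.g. along the cycle 0 → 0 with weight 1 and length 1. So λ(A) = 1/1 = 1.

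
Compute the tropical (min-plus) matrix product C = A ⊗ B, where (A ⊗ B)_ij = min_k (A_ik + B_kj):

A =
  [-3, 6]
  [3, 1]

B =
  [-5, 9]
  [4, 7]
A ⊗ B =
  [-8, 6]
  [-2, 8]

Apply the min-plus product entry-by-entry:
  C[0][0] = min over k of (A[0][0] + B[0][0] = -3 + -5 = -8, A[0][1] + B[1][0] = 6 + 4 = 10) = -8 (attained at k = 0)
  C[0][1] = min over k of (A[0][0] + B[0][1] = -3 + 9 = 6, A[0][1] + B[1][1] = 6 + 7 = 13) = 6 (attained at k = 0)
  C[1][0] = min over k of (A[1][0] + B[0][0] = 3 + -5 = -2, A[1][1] + B[1][0] = 1 + 4 = 5) = -2 (attained at k = 0)
  C[1][1] = min over k of (A[1][0] + B[0][1] = 3 + 9 = 12, A[1][1] + B[1][1] = 1 + 7 = 8) = 8 (attained at k = 1)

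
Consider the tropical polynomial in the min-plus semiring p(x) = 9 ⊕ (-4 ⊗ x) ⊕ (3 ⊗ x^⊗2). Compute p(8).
p(8) = 4

A tropical monomial a ⊗ x^⊗i evaluates to a + i · x. Evaluating each term at x = 8:
  Term 0 contributes 9 + 0 · 8 = 9
  Term 1 contributes -4 + 1 · 8 = 4
  Term 2 contributes 3 + 2 · 8 = 19
p(8) = ⊕ of these = min[9, 4, 19] = 4.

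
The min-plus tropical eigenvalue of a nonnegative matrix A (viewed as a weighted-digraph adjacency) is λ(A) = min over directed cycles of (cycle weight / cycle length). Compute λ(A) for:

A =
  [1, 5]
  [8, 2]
λ(A) = 1

Enumerate directed cycles and compute their means (weight / length). Sample:
  cycle 0 → 0: weight = 1, length = 1, mean = 1/1 ≈ 1.000
  cycle 1 → 1: weight = 2, length = 1, mean = 2/1 ≈ 2.000
  cycle 0 → 1 → 0: weight = 13, length = 2, mean = 13/2 ≈ 6.500
  cycle 1 → 0 → 1: weight = 13, length = 2, mean = 13/2 ≈ 6.500
Minimum mean = 1.000, attained e.g. along the cycle 0 → 0 with weight 1 and length 1. So λ(A) = 1/1 = 1.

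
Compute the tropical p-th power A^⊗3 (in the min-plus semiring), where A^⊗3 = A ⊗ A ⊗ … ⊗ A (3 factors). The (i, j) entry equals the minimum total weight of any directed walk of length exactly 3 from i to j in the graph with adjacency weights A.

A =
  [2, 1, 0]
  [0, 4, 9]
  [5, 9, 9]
A^⊗3 =
  [3, 2, 1]
  [1, 3, 2]
  [6, 8, 7]

Each entry (A^⊗3)_ij equals the minimum over all length-3 walks i = v_0 → v_1 → … → v_3 = j of Σ_t A[v_t][v_{t+1}]. For example, for (i, j) = (0, 2) we minimise over 9 possible intermediate vertex sequences; the minimum is 1, attained along the walk 0 → 1 → 0 → 2.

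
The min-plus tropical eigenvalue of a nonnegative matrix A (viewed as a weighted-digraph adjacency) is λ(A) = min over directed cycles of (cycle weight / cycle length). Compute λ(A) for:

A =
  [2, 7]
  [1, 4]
λ(A) = 2

Enumerate directed cycles and compute their means (weight / length). Sample:
  cycle 0 → 0: weight = 2, length = 1, mean = 2/1 ≈ 2.000
  cycle 1 → 1: weight = 4, length = 1, mean = 4/1 ≈ 4.000
  cycle 0 → 1 → 0: weight = 8, length = 2, mean = 8/2 ≈ 4.000
  cycle 1 → 0 → 1: weight = 8, length = 2, mean = 8/2 ≈ 4.000
Minimum mean = 2.000, attained e.g. along the cycle 0 → 0 with weight 2 and length 1. So λ(A) = 2/1 = 2.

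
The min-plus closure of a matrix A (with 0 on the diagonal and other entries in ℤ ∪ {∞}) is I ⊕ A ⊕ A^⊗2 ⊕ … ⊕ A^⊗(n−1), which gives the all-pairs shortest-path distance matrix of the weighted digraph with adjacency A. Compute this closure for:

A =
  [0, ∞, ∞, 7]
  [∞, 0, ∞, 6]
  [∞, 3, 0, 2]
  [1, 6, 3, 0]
Closure =
  [0, 13, 10, 7]
  [7, 0, 9, 6]
  [3, 3, 0, 2]
  [1, 6, 3, 0]

This is the Floyd-Warshall all-pairs shortest-path computation. For each intermediate vertex k = 0, 1, …, 3, update dist[i][j] ← min(dist[i][j], dist[i][k] + dist[k][j]). The final matrix gives, for each (i, j), the minimum total weight of any directed path from i to j (possibly empty when i = j).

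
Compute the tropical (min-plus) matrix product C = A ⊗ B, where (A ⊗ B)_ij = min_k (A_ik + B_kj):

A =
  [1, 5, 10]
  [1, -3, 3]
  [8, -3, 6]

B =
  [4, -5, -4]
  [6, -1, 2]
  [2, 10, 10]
A ⊗ B =
  [5, -4, -3]
  [3, -4, -3]
  [3, -4, -1]

Apply the min-plus product entry-by-entry:
  C[0][0] = min over k of (A[0][0] + B[0][0] = 1 + 4 = 5, A[0][1] + B[1][0] = 5 + 6 = 11, A[0][2] + B[2][0] = 10 + 2 = 12) = 5 (attained at k = 0)
  C[0][1] = min over k of (A[0][0] + B[0][1] = 1 + -5 = -4, A[0][1] + B[1][1] = 5 + -1 = 4, A[0][2] + B[2][1] = 10 + 10 = 20) = -4 (attained at k = 0)
  C[0][2] = min over k of (A[0][0] + B[0][2] = 1 + -4 = -3, A[0][1] + B[1][2] = 5 + 2 = 7, A[0][2] + B[2][2] = 10 + 10 = 20) = -3 (attained at k = 0)
  C[1][0] = min over k of (A[1][0] + B[0][0] = 1 + 4 = 5, A[1][1] + B[1][0] = -3 + 6 = 3, A[1][2] + B[2][0] = 3 + 2 = 5) = 3 (attained at k = 1)
  C[1][1] = min over k of (A[1][0] + B[0][1] = 1 + -5 = -4, A[1][1] + B[1][1] = -3 + -1 = -4, A[1][2] + B[2][1] = 3 + 10 = 13) = -4 (attained at k = 0)
  C[1][2] = min over k of (A[1][0] + B[0][2] = 1 + -4 = -3, A[1][1] + B[1][2] = -3 + 2 = -1, A[1][2] + B[2][2] = 3 + 10 = 13) = -3 (attained at k = 0)
  C[2][0] = min over k of (A[2][0] + B[0][0] = 8 + 4 = 12, A[2][1] + B[1][0] = -3 + 6 = 3, A[2][2] + B[2][0] = 6 + 2 = 8) = 3 (attained at k = 1)
  C[2][1] = min over k of (A[2][0] + B[0][1] = 8 + -5 = 3, A[2][1] + B[1][1] = -3 + -1 = -4, A[2][2] + B[2][1] = 6 + 10 = 16) = -4 (attained at k = 1)
  C[2][2] = min over k of (A[2][0] + B[0][2] = 8 + -4 = 4, A[2][1] + B[1][2] = -3 + 2 = -1, A[2][2] + B[2][2] = 6 + 10 = 16) = -1 (attained at k = 1)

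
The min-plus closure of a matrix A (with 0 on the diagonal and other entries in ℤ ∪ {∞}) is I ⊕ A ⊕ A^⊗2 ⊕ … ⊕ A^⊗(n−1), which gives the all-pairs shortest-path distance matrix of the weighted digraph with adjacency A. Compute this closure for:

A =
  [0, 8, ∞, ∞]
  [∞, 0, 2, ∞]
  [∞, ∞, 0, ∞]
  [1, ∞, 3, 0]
Closure =
  [0, 8, 10, ∞]
  [∞, 0, 2, ∞]
  [∞, ∞, 0, ∞]
  [1, 9, 3, 0]

This is the Floyd-Warshall all-pairs shortest-path computation. For each intermediate vertex k = 0, 1, …, 3, update dist[i][j] ← min(dist[i][j], dist[i][k] + dist[k][j]). The final matrix gives, for each (i, j), the minimum total weight of any directed path from i to j (possibly empty when i = j).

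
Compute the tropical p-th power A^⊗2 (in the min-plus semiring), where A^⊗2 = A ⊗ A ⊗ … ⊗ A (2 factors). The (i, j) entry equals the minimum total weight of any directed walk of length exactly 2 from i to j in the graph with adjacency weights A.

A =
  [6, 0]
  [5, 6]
A^⊗2 =
  [5, 6]
  [11, 5]

Each entry (A^⊗2)_ij equals the minimum over all length-2 walks i = v_0 → v_1 → … → v_2 = j of Σ_t A[v_t][v_{t+1}]. For example, for (i, j) = (0, 1) we minimise over 2 possible intermediate vertex sequences; the minimum is 6, attained along the walk 0 → 0 → 1.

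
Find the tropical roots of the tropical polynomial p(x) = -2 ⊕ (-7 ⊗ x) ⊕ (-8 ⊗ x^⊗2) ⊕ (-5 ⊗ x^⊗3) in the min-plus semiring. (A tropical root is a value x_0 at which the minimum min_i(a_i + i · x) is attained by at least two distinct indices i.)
Roots: {-3, 1, 5}

Each tropical root is a break point of the lower envelope of the lines y = a_i + i · x (there are 4 lines, with slopes 0, 1, ..., 3). Only the lines that attain the minimum somewhere contribute to roots; other lines are dominated. Here the surviving (envelope) indices are i = 3, i = 2, i = 1, i = 0.
Intersections between consecutive envelope lines give the roots: for adjacent envelope indices i < j the intersection is x = (a_i − a_j) / (j − i). Reading off the sorted break points: {-3, 1, 5}.
Verification: at each break x_0, at least two indices attain the minimum of min_i(a_i + i · x_0).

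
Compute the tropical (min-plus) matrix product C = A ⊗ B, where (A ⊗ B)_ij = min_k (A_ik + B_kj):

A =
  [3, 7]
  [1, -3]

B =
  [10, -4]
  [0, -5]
A ⊗ B =
  [7, -1]
  [-3, -8]

Apply the min-plus product entry-by-entry:
  C[0][0] = min over k of (A[0][0] + B[0][0] = 3 + 10 = 13, A[0][1] + B[1][0] = 7 + 0 = 7) = 7 (attained at k = 1)
  C[0][1] = min over k of (A[0][0] + B[0][1] = 3 + -4 = -1, A[0][1] + B[1][1] = 7 + -5 = 2) = -1 (attained at k = 0)
  C[1][0] = min over k of (A[1][0] + B[0][0] = 1 + 10 = 11, A[1][1] + B[1][0] = -3 + 0 = -3) = -3 (attained at k = 1)
  C[1][1] = min over k of (A[1][0] + B[0][1] = 1 + -4 = -3, A[1][1] + B[1][1] = -3 + -5 = -8) = -8 (attained at k = 1)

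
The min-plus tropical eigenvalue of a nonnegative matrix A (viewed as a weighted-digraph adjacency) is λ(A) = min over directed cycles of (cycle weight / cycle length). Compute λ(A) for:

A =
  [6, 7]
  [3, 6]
λ(A) = 5

Enumerate directed cycles and compute their means (weight / length). Sample:
  cycle 0 → 0: weight = 6, length = 1, mean = 6/1 ≈ 6.000
  cycle 1 → 1: weight = 6, length = 1, mean = 6/1 ≈ 6.000
  cycle 0 → 1 → 0: weight = 10, length = 2, mean = 10/2 ≈ 5.000
  cycle 1 → 0 → 1: weight = 10, length = 2, mean = 10/2 ≈ 5.000
Minimum mean = 5.000, attained e.g. along the cycle 0 → 1 → 0 with weight 10 and length 2. So λ(A) = 10/2 = 5.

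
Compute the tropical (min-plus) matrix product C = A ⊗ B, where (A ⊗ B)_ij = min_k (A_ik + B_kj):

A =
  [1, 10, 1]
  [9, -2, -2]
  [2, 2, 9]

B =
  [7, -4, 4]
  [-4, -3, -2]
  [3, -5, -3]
A ⊗ B =
  [4, -4, -2]
  [-6, -7, -5]
  [-2, -2, 0]

Apply the min-plus product entry-by-entry:
  C[0][0] = min over k of (A[0][0] + B[0][0] = 1 + 7 = 8, A[0][1] + B[1][0] = 10 + -4 = 6, A[0][2] + B[2][0] = 1 + 3 = 4) = 4 (attained at k = 2)
  C[0][1] = min over k of (A[0][0] + B[0][1] = 1 + -4 = -3, A[0][1] + B[1][1] = 10 + -3 = 7, A[0][2] + B[2][1] = 1 + -5 = -4) = -4 (attained at k = 2)
  C[0][2] = min over k of (A[0][0] + B[0][2] = 1 + 4 = 5, A[0][1] + B[1][2] = 10 + -2 = 8, A[0][2] + B[2][2] = 1 + -3 = -2) = -2 (attained at k = 2)
  C[1][0] = min over k of (A[1][0] + B[0][0] = 9 + 7 = 16, A[1][1] + B[1][0] = -2 + -4 = -6, A[1][2] + B[2][0] = -2 + 3 = 1) = -6 (attained at k = 1)
  C[1][1] = min over k of (A[1][0] + B[0][1] = 9 + -4 = 5, A[1][1] + B[1][1] = -2 + -3 = -5, A[1][2] + B[2][1] = -2 + -5 = -7) = -7 (attained at k = 2)
  C[1][2] = min over k of (A[1][0] + B[0][2] = 9 + 4 = 13, A[1][1] + B[1][2] = -2 + -2 = -4, A[1][2] + B[2][2] = -2 + -3 = -5) = -5 (attained at k = 2)
  C[2][0] = min over k of (A[2][0] + B[0][0] = 2 + 7 = 9, A[2][1] + B[1][0] = 2 + -4 = -2, A[2][2] + B[2][0] = 9 + 3 = 12) = -2 (attained at k = 1)
  C[2][1] = min over k of (A[2][0] + B[0][1] = 2 + -4 = -2, A[2][1] + B[1][1] = 2 + -3 = -1, A[2][2] + B[2][1] = 9 + -5 = 4) = -2 (attained at k = 0)
  C[2][2] = min over k of (A[2][0] + B[0][2] = 2 + 4 = 6, A[2][1] + B[1][2] = 2 + -2 = 0, A[2][2] + B[2][2] = 9 + -3 = 6) = 0 (attained at k = 1)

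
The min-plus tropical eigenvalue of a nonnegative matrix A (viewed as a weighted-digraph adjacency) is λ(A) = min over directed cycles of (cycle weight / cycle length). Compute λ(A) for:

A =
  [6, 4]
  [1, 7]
λ(A) = 5/2

Enumerate directed cycles and compute their means (weight / length). Sample:
  cycle 0 → 0: weight = 6, length = 1, mean = 6/1 ≈ 6.000
  cycle 1 → 1: weight = 7, length = 1, mean = 7/1 ≈ 7.000
  cycle 0 → 1 → 0: weight = 5, length = 2, mean = 5/2 ≈ 2.500
  cycle 1 → 0 → 1: weight = 5, length = 2, mean = 5/2 ≈ 2.500
Minimum mean = 2.500, attained e.g. along the cycle 0 → 1 → 0 with weight 5 and length 2. So λ(A) = 5/2 = 5/2.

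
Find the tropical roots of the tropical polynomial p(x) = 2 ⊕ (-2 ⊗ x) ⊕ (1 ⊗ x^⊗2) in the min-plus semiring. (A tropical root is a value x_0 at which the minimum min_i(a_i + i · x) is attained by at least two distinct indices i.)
Roots: {-3, 4}

Each tropical root is a break point of the lower envelope of the lines y = a_i + i · x (there are 3 lines, with slopes 0, 1, ..., 2). Only the lines that attain the minimum somewhere contribute to roots; other lines are dominated. Here the surviving (envelope) indices are i = 2, i = 1, i = 0.
Intersections between consecutive envelope lines give the roots: for adjacent envelope indices i < j the intersection is x = (a_i − a_j) / (j − i). Reading off the sorted break points: {-3, 4}.
Verification: at each break x_0, at least two indices attain the minimum of min_i(a_i + i · x_0).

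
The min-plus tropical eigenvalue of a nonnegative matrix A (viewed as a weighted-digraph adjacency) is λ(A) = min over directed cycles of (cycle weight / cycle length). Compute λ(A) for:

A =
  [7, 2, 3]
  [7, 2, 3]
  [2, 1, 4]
λ(A) = 2

Enumerate directed cycles and compute their means (weight / length). Sample:
  cycle 0 → 0: weight = 7, length = 1, mean = 7/1 ≈ 7.000
  cycle 1 → 1: weight = 2, length = 1, mean = 2/1 ≈ 2.000
  cycle 2 → 2: weight = 4, length = 1, mean = 4/1 ≈ 4.000
  cycle 0 → 1 → 0: weight = 9, length = 2, mean = 9/2 ≈ 4.500
  cycle 0 → 2 → 0: weight = 5, length = 2, mean = 5/2 ≈ 2.500
  cycle 1 → 0 → 1: weight = 9, length = 2, mean = 9/2 ≈ 4.500
Minimum mean = 2.000, attained e.g. along the cycle 1 → 1 with weight 2 and length 1. So λ(A) = 2/1 = 2.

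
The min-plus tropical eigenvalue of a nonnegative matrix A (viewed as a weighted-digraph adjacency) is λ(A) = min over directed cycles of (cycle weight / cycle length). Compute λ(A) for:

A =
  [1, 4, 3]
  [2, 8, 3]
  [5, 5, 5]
λ(A) = 1

Enumerate directed cycles and compute their means (weight / length). Sample:
  cycle 0 → 0: weight = 1, length = 1, mean = 1/1 ≈ 1.000
  cycle 1 → 1: weight = 8, length = 1, mean = 8/1 ≈ 8.000
  cycle 2 → 2: weight = 5, length = 1, mean = 5/1 ≈ 5.000
  cycle 0 → 1 → 0: weight = 6, length = 2, mean = 6/2 ≈ 3.000
  cycle 0 → 2 → 0: weight = 8, length = 2, mean = 8/2 ≈ 4.000
  cycle 1 → 0 → 1: weight = 6, length = 2, mean = 6/2 ≈ 3.000
Minimum mean = 1.000, attained e.g. along the cycle 0 → 0 with weight 1 and length 1. So λ(A) = 1/1 = 1.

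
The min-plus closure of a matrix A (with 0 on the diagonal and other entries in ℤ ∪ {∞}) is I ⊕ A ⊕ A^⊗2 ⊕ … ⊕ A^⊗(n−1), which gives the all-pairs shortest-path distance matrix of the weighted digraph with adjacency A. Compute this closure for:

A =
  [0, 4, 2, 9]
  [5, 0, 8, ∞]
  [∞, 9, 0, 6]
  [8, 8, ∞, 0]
Closure =
  [0, 4, 2, 8]
  [5, 0, 7, 13]
  [14, 9, 0, 6]
  [8, 8, 10, 0]

This is the Floyd-Warshall all-pairs shortest-path computation. For each intermediate vertex k = 0, 1, …, 3, update dist[i][j] ← min(dist[i][j], dist[i][k] + dist[k][j]). The final matrix gives, for each (i, j), the minimum total weight of any directed path from i to j (possibly empty when i = j).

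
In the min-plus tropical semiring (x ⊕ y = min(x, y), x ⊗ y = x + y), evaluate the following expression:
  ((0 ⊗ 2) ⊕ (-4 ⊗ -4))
((0 ⊗ 2) ⊕ (-4 ⊗ -4)) = -8

Expand innermost to outermost. Recall ⊕ takes the minimum of its arguments and ⊗ takes their sum. Working out the expression ((0 ⊗ 2) ⊕ (-4 ⊗ -4)) gives -8.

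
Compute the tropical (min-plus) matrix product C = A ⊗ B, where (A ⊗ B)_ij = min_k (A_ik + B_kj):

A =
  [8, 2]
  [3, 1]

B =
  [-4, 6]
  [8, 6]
A ⊗ B =
  [4, 8]
  [-1, 7]

Apply the min-plus product entry-by-entry:
  C[0][0] = min over k of (A[0][0] + B[0][0] = 8 + -4 = 4, A[0][1] + B[1][0] = 2 + 8 = 10) = 4 (attained at k = 0)
  C[0][1] = min over k of (A[0][0] + B[0][1] = 8 + 6 = 14, A[0][1] + B[1][1] = 2 + 6 = 8) = 8 (attained at k = 1)
  C[1][0] = min over k of (A[1][0] + B[0][0] = 3 + -4 = -1, A[1][1] + B[1][0] = 1 + 8 = 9) = -1 (attained at k = 0)
  C[1][1] = min over k of (A[1][0] + B[0][1] = 3 + 6 = 9, A[1][1] + B[1][1] = 1 + 6 = 7) = 7 (attained at k = 1)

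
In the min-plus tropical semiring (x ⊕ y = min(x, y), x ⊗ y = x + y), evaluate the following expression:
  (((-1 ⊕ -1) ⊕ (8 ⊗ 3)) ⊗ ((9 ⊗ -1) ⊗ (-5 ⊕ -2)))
(((-1 ⊕ -1) ⊕ (8 ⊗ 3)) ⊗ ((9 ⊗ -1) ⊗ (-5 ⊕ -2))) = 2

Expand innermost to outermost. Recall ⊕ takes the minimum of its arguments and ⊗ takes their sum. Working out the expression (((-1 ⊕ -1) ⊕ (8 ⊗ 3)) ⊗ ((9 ⊗ -1) ⊗ (-5 ⊕ -2))) gives 2.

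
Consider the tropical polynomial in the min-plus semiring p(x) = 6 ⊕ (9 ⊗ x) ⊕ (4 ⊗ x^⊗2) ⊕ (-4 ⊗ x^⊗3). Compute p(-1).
p(-1) = -7

A tropical monomial a ⊗ x^⊗i evaluates to a + i · x. Evaluating each term at x = -1:
  Term 0 contributes 6 + 0 · -1 = 6
  Term 1 contributes 9 + 1 · -1 = 8
  Term 2 contributes 4 + 2 · -1 = 2
  Term 3 contributes -4 + 3 · -1 = -7
p(-1) = ⊕ of these = min[6, 8, 2, -7] = -7.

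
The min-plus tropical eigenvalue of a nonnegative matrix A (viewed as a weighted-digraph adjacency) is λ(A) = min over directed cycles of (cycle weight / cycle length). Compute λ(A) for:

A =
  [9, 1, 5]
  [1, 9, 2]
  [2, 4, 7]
λ(A) = 1

Enumerate directed cycles and compute their means (weight / length). Sample:
  cycle 0 → 0: weight = 9, length = 1, mean = 9/1 ≈ 9.000
  cycle 1 → 1: weight = 9, length = 1, mean = 9/1 ≈ 9.000
  cycle 2 → 2: weight = 7, length = 1, mean = 7/1 ≈ 7.000
  cycle 0 → 1 → 0: weight = 2, length = 2, mean = 2/2 ≈ 1.000
  cycle 0 → 2 → 0: weight = 7, length = 2, mean = 7/2 ≈ 3.500
  cycle 1 → 0 → 1: weight = 2, length = 2, mean = 2/2 ≈ 1.000
Minimum mean = 1.000, attained e.g. along the cycle 0 → 1 → 0 with weight 2 and length 2. So λ(A) = 2/2 = 1.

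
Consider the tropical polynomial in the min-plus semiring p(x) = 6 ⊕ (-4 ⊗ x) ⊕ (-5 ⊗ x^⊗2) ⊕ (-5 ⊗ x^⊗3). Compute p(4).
p(4) = 0

A tropical monomial a ⊗ x^⊗i evaluates to a + i · x. Evaluating each term at x = 4:
  Term 0 contributes 6 + 0 · 4 = 6
  Term 1 contributes -4 + 1 · 4 = 0
  Term 2 contributes -5 + 2 · 4 = 3
  Term 3 contributes -5 + 3 · 4 = 7
p(4) = ⊕ of these = min[6, 0, 3, 7] = 0.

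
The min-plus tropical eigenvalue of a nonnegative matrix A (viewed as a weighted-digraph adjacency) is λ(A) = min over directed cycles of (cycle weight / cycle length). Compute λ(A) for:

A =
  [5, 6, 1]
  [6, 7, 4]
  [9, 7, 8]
λ(A) = 14/3

Enumerate directed cycles and compute their means (weight / length). Sample:
  cycle 0 → 0: weight = 5, length = 1, mean = 5/1 ≈ 5.000
  cycle 1 → 1: weight = 7, length = 1, mean = 7/1 ≈ 7.000
  cycle 2 → 2: weight = 8, length = 1, mean = 8/1 ≈ 8.000
  cycle 0 → 1 → 0: weight = 12, length = 2, mean = 12/2 ≈ 6.000
  cycle 0 → 2 → 0: weight = 10, length = 2, mean = 10/2 ≈ 5.000
  cycle 1 → 0 → 1: weight = 12, length = 2, mean = 12/2 ≈ 6.000
Minimum mean = 4.667, attained e.g. along the cycle 0 → 2 → 1 → 0 with weight 14 and length 3. So λ(A) = 14/3 = 14/3.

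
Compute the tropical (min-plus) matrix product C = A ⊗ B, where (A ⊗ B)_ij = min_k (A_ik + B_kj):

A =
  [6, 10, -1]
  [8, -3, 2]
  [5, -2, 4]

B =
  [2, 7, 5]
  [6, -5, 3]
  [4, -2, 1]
A ⊗ B =
  [3, -3, 0]
  [3, -8, 0]
  [4, -7, 1]

Apply the min-plus product entry-by-entry:
  C[0][0] = min over k of (A[0][0] + B[0][0] = 6 + 2 = 8, A[0][1] + B[1][0] = 10 + 6 = 16, A[0][2] + B[2][0] = -1 + 4 = 3) = 3 (attained at k = 2)
  C[0][1] = min over k of (A[0][0] + B[0][1] = 6 + 7 = 13, A[0][1] + B[1][1] = 10 + -5 = 5, A[0][2] + B[2][1] = -1 + -2 = -3) = -3 (attained at k = 2)
  C[0][2] = min over k of (A[0][0] + B[0][2] = 6 + 5 = 11, A[0][1] + B[1][2] = 10 + 3 = 13, A[0][2] + B[2][2] = -1 + 1 = 0) = 0 (attained at k = 2)
  C[1][0] = min over k of (A[1][0] + B[0][0] = 8 + 2 = 10, A[1][1] + B[1][0] = -3 + 6 = 3, A[1][2] + B[2][0] = 2 + 4 = 6) = 3 (attained at k = 1)
  C[1][1] = min over k of (A[1][0] + B[0][1] = 8 + 7 = 15, A[1][1] + B[1][1] = -3 + -5 = -8, A[1][2] + B[2][1] = 2 + -2 = 0) = -8 (attained at k = 1)
  C[1][2] = min over k of (A[1][0] + B[0][2] = 8 + 5 = 13, A[1][1] + B[1][2] = -3 + 3 = 0, A[1][2] + B[2][2] = 2 + 1 = 3) = 0 (attained at k = 1)
  C[2][0] = min over k of (A[2][0] + B[0][0] = 5 + 2 = 7, A[2][1] + B[1][0] = -2 + 6 = 4, A[2][2] + B[2][0] = 4 + 4 = 8) = 4 (attained at k = 1)
  C[2][1] = min over k of (A[2][0] + B[0][1] = 5 + 7 = 12, A[2][1] + B[1][1] = -2 + -5 = -7, A[2][2] + B[2][1] = 4 + -2 = 2) = -7 (attained at k = 1)
  C[2][2] = min over k of (A[2][0] + B[0][2] = 5 + 5 = 10, A[2][1] + B[1][2] = -2 + 3 = 1, A[2][2] + B[2][2] = 4 + 1 = 5) = 1 (attained at k = 1)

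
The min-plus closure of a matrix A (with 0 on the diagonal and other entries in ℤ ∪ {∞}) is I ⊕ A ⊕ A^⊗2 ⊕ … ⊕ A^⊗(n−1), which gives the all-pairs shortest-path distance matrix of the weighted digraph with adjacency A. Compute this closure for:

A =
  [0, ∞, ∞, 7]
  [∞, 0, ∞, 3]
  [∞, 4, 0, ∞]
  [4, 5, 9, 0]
Closure =
  [0, 12, 16, 7]
  [7, 0, 12, 3]
  [11, 4, 0, 7]
  [4, 5, 9, 0]

This is the Floyd-Warshall all-pairs shortest-path computation. For each intermediate vertex k = 0, 1, …, 3, update dist[i][j] ← min(dist[i][j], dist[i][k] + dist[k][j]). The final matrix gives, for each (i, j), the minimum total weight of any directed path from i to j (possibly empty when i = j).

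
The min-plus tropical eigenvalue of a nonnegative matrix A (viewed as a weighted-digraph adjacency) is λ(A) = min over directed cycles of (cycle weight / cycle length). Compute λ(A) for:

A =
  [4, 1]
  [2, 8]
λ(A) = 3/2

Enumerate directed cycles and compute their means (weight / length). Sample:
  cycle 0 → 0: weight = 4, length = 1, mean = 4/1 ≈ 4.000
  cycle 1 → 1: weight = 8, length = 1, mean = 8/1 ≈ 8.000
  cycle 0 → 1 → 0: weight = 3, length = 2, mean = 3/2 ≈ 1.500
  cycle 1 → 0 → 1: weight = 3, length = 2, mean = 3/2 ≈ 1.500
Minimum mean = 1.500, attained e.g. along the cycle 0 → 1 → 0 with weight 3 and length 2. So λ(A) = 3/2 = 3/2.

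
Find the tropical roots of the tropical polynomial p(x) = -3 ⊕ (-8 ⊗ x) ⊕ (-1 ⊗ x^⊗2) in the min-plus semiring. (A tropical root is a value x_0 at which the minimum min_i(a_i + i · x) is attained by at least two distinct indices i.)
Roots: {-7, 5}

Each tropical root is a break point of the lower envelope of the lines y = a_i + i · x (there are 3 lines, with slopes 0, 1, ..., 2). Only the lines that attain the minimum somewhere contribute to roots; other lines are dominated. Here the surviving (envelope) indices are i = 2, i = 1, i = 0.
Intersections between consecutive envelope lines give the roots: for adjacent envelope indices i < j the intersection is x = (a_i − a_j) / (j − i). Reading off the sorted break points: {-7, 5}.
Verification: at each break x_0, at least two indices attain the minimum of min_i(a_i + i · x_0).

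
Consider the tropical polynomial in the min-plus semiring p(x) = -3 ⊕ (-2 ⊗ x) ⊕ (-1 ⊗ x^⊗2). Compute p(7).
p(7) = -3

A tropical monomial a ⊗ x^⊗i evaluates to a + i · x. Evaluating each term at x = 7:
  Term 0 contributes -3 + 0 · 7 = -3
  Term 1 contributes -2 + 1 · 7 = 5
  Term 2 contributes -1 + 2 · 7 = 13
p(7) = ⊕ of these = min[-3, 5, 13] = -3.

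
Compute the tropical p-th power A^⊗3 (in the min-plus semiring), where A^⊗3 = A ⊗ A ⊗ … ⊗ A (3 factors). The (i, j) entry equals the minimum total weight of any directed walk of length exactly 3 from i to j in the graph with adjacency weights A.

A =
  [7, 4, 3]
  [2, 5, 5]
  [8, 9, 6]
A^⊗3 =
  [11, 10, 9]
  [8, 11, 10]
  [14, 15, 14]

Each entry (A^⊗3)_ij equals the minimum over all length-3 walks i = v_0 → v_1 → … → v_3 = j of Σ_t A[v_t][v_{t+1}]. For example, for (i, j) = (0, 2) we minimise over 9 possible intermediate vertex sequences; the minimum is 9, attained along the walk 0 → 1 → 0 → 2.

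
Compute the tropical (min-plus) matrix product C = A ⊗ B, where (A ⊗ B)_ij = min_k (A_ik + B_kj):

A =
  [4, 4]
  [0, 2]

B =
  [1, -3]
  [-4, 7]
A ⊗ B =
  [0, 1]
  [-2, -3]

Apply the min-plus product entry-by-entry:
  C[0][0] = min over k of (A[0][0] + B[0][0] = 4 + 1 = 5, A[0][1] + B[1][0] = 4 + -4 = 0) = 0 (attained at k = 1)
  C[0][1] = min over k of (A[0][0] + B[0][1] = 4 + -3 = 1, A[0][1] + B[1][1] = 4 + 7 = 11) = 1 (attained at k = 0)
  C[1][0] = min over k of (A[1][0] + B[0][0] = 0 + 1 = 1, A[1][1] + B[1][0] = 2 + -4 = -2) = -2 (attained at k = 1)
  C[1][1] = min over k of (A[1][0] + B[0][1] = 0 + -3 = -3, A[1][1] + B[1][1] = 2 + 7 = 9) = -3 (attained at k = 0)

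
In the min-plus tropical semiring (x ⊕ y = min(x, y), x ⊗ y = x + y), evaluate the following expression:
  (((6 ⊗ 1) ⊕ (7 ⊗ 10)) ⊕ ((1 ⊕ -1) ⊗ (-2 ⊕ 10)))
(((6 ⊗ 1) ⊕ (7 ⊗ 10)) ⊕ ((1 ⊕ -1) ⊗ (-2 ⊕ 10))) = -3

Expand innermost to outermost. Recall ⊕ takes the minimum of its arguments and ⊗ takes their sum. Working out the expression (((6 ⊗ 1) ⊕ (7 ⊗ 10)) ⊕ ((1 ⊕ -1) ⊗ (-2 ⊕ 10))) gives -3.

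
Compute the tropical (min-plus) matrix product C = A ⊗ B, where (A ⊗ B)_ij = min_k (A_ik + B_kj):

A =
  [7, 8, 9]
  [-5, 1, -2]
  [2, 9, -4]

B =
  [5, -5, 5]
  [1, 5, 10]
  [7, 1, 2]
A ⊗ B =
  [9, 2, 11]
  [0, -10, 0]
  [3, -3, -2]

Apply the min-plus product entry-by-entry:
  C[0][0] = min over k of (A[0][0] + B[0][0] = 7 + 5 = 12, A[0][1] + B[1][0] = 8 + 1 = 9, A[0][2] + B[2][0] = 9 + 7 = 16) = 9 (attained at k = 1)
  C[0][1] = min over k of (A[0][0] + B[0][1] = 7 + -5 = 2, A[0][1] + B[1][1] = 8 + 5 = 13, A[0][2] + B[2][1] = 9 + 1 = 10) = 2 (attained at k = 0)
  C[0][2] = min over k of (A[0][0] + B[0][2] = 7 + 5 = 12, A[0][1] + B[1][2] = 8 + 10 = 18, A[0][2] + B[2][2] = 9 + 2 = 11) = 11 (attained at k = 2)
  C[1][0] = min over k of (A[1][0] + B[0][0] = -5 + 5 = 0, A[1][1] + B[1][0] = 1 + 1 = 2, A[1][2] + B[2][0] = -2 + 7 = 5) = 0 (attained at k = 0)
  C[1][1] = min over k of (A[1][0] + B[0][1] = -5 + -5 = -10, A[1][1] + B[1][1] = 1 + 5 = 6, A[1][2] + B[2][1] = -2 + 1 = -1) = -10 (attained at k = 0)
  C[1][2] = min over k of (A[1][0] + B[0][2] = -5 + 5 = 0, A[1][1] + B[1][2] = 1 + 10 = 11, A[1][2] + B[2][2] = -2 + 2 = 0) = 0 (attained at k = 0)
  C[2][0] = min over k of (A[2][0] + B[0][0] = 2 + 5 = 7, A[2][1] + B[1][0] = 9 + 1 = 10, A[2][2] + B[2][0] = -4 + 7 = 3) = 3 (attained at k = 2)
  C[2][1] = min over k of (A[2][0] + B[0][1] = 2 + -5 = -3, A[2][1] + B[1][1] = 9 + 5 = 14, A[2][2] + B[2][1] = -4 + 1 = -3) = -3 (attained at k = 0)
  C[2][2] = min over k of (A[2][0] + B[0][2] = 2 + 5 = 7, A[2][1] + B[1][2] = 9 + 10 = 19, A[2][2] + B[2][2] = -4 + 2 = -2) = -2 (attained at k = 2)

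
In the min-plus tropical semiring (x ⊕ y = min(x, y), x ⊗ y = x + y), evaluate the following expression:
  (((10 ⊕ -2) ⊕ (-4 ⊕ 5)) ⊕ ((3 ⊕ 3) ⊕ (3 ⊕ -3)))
(((10 ⊕ -2) ⊕ (-4 ⊕ 5)) ⊕ ((3 ⊕ 3) ⊕ (3 ⊕ -3))) = -4

Expand innermost to outermost. Recall ⊕ takes the minimum of its arguments and ⊗ takes their sum. Working out the expression (((10 ⊕ -2) ⊕ (-4 ⊕ 5)) ⊕ ((3 ⊕ 3) ⊕ (3 ⊕ -3))) gives -4.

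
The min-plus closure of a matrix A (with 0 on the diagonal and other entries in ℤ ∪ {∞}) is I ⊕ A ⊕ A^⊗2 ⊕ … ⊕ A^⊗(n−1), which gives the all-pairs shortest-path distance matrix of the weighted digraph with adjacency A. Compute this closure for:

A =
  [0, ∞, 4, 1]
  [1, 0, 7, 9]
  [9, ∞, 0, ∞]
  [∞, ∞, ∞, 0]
Closure =
  [0, ∞, 4, 1]
  [1, 0, 5, 2]
  [9, ∞, 0, 10]
  [∞, ∞, ∞, 0]

This is the Floyd-Warshall all-pairs shortest-path computation. For each intermediate vertex k = 0, 1, …, 3, update dist[i][j] ← min(dist[i][j], dist[i][k] + dist[k][j]). The final matrix gives, for each (i, j), the minimum total weight of any directed path from i to j (possibly empty when i = j).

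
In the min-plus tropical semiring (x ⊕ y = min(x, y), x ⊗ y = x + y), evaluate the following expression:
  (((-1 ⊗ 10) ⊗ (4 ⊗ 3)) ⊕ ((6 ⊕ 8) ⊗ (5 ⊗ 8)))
(((-1 ⊗ 10) ⊗ (4 ⊗ 3)) ⊕ ((6 ⊕ 8) ⊗ (5 ⊗ 8))) = 16

Expand innermost to outermost. Recall ⊕ takes the minimum of its arguments and ⊗ takes their sum. Working out the expression (((-1 ⊗ 10) ⊗ (4 ⊗ 3)) ⊕ ((6 ⊕ 8) ⊗ (5 ⊗ 8))) gives 16.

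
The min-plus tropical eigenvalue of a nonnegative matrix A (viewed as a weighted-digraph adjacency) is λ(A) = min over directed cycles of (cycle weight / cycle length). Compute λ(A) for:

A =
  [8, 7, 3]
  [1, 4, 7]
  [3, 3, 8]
λ(A) = 7/3

Enumerate directed cycles and compute their means (weight / length). Sample:
  cycle 0 → 0: weight = 8, length = 1, mean = 8/1 ≈ 8.000
  cycle 1 → 1: weight = 4, length = 1, mean = 4/1 ≈ 4.000
  cycle 2 → 2: weight = 8, length = 1, mean = 8/1 ≈ 8.000
  cycle 0 → 1 → 0: weight = 8, length = 2, mean = 8/2 ≈ 4.000
  cycle 0 → 2 → 0: weight = 6, length = 2, mean = 6/2 ≈ 3.000
  cycle 1 → 0 → 1: weight = 8, length = 2, mean = 8/2 ≈ 4.000
Minimum mean = 2.333, attained e.g. along the cycle 0 → 2 → 1 → 0 with weight 7 and length 3. So λ(A) = 7/3 = 7/3.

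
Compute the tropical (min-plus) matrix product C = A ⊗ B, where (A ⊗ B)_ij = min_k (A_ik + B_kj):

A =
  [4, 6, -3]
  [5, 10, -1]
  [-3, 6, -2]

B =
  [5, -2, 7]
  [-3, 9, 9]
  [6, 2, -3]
A ⊗ B =
  [3, -1, -6]
  [5, 1, -4]
  [2, -5, -5]

Apply the min-plus product entry-by-entry:
  C[0][0] = min over k of (A[0][0] + B[0][0] = 4 + 5 = 9, A[0][1] + B[1][0] = 6 + -3 = 3, A[0][2] + B[2][0] = -3 + 6 = 3) = 3 (attained at k = 1)
  C[0][1] = min over k of (A[0][0] + B[0][1] = 4 + -2 = 2, A[0][1] + B[1][1] = 6 + 9 = 15, A[0][2] + B[2][1] = -3 + 2 = -1) = -1 (attained at k = 2)
  C[0][2] = min over k of (A[0][0] + B[0][2] = 4 + 7 = 11, A[0][1] + B[1][2] = 6 + 9 = 15, A[0][2] + B[2][2] = -3 + -3 = -6) = -6 (attained at k = 2)
  C[1][0] = min over k of (A[1][0] + B[0][0] = 5 + 5 = 10, A[1][1] + B[1][0] = 10 + -3 = 7, A[1][2] + B[2][0] = -1 + 6 = 5) = 5 (attained at k = 2)
  C[1][1] = min over k of (A[1][0] + B[0][1] = 5 + -2 = 3, A[1][1] + B[1][1] = 10 + 9 = 19, A[1][2] + B[2][1] = -1 + 2 = 1) = 1 (attained at k = 2)
  C[1][2] = min over k of (A[1][0] + B[0][2] = 5 + 7 = 12, A[1][1] + B[1][2] = 10 + 9 = 19, A[1][2] + B[2][2] = -1 + -3 = -4) = -4 (attained at k = 2)
  C[2][0] = min over k of (A[2][0] + B[0][0] = -3 + 5 = 2, A[2][1] + B[1][0] = 6 + -3 = 3, A[2][2] + B[2][0] = -2 + 6 = 4) = 2 (attained at k = 0)
  C[2][1] = min over k of (A[2][0] + B[0][1] = -3 + -2 = -5, A[2][1] + B[1][1] = 6 + 9 = 15, A[2][2] + B[2][1] = -2 + 2 = 0) = -5 (attained at k = 0)
  C[2][2] = min over k of (A[2][0] + B[0][2] = -3 + 7 = 4, A[2][1] + B[1][2] = 6 + 9 = 15, A[2][2] + B[2][2] = -2 + -3 = -5) = -5 (attained at k = 2)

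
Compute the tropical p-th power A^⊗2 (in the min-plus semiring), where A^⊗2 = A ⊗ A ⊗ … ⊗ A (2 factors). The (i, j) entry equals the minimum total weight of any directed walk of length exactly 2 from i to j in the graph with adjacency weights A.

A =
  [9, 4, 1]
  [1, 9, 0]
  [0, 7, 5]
A^⊗2 =
  [1, 8, 4]
  [0, 5, 2]
  [5, 4, 1]

Each entry (A^⊗2)_ij equals the minimum over all length-2 walks i = v_0 → v_1 → … → v_2 = j of Σ_t A[v_t][v_{t+1}]. For example, for (i, j) = (0, 2) we minimise over 3 possible intermediate vertex sequences; the minimum is 4, attained along the walk 0 → 1 → 2.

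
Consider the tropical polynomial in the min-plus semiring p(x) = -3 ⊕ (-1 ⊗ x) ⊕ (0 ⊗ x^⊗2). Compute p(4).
p(4) = -3

A tropical monomial a ⊗ x^⊗i evaluates to a + i · x. Evaluating each term at x = 4:
  Term 0 contributes -3 + 0 · 4 = -3
  Term 1 contributes -1 + 1 · 4 = 3
  Term 2 contributes 0 + 2 · 4 = 8
p(4) = ⊕ of these = min[-3, 3, 8] = -3.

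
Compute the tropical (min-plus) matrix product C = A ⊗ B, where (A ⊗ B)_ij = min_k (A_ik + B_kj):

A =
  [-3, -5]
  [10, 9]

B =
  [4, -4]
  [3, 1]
A ⊗ B =
  [-2, -7]
  [12, 6]

Apply the min-plus product entry-by-entry:
  C[0][0] = min over k of (A[0][0] + B[0][0] = -3 + 4 = 1, A[0][1] + B[1][0] = -5 + 3 = -2) = -2 (attained at k = 1)
  C[0][1] = min over k of (A[0][0] + B[0][1] = -3 + -4 = -7, A[0][1] + B[1][1] = -5 + 1 = -4) = -7 (attained at k = 0)
  C[1][0] = min over k of (A[1][0] + B[0][0] = 10 + 4 = 14, A[1][1] + B[1][0] = 9 + 3 = 12) = 12 (attained at k = 1)
  C[1][1] = min over k of (A[1][0] + B[0][1] = 10 + -4 = 6, A[1][1] + B[1][1] = 9 + 1 = 10) = 6 (attained at k = 0)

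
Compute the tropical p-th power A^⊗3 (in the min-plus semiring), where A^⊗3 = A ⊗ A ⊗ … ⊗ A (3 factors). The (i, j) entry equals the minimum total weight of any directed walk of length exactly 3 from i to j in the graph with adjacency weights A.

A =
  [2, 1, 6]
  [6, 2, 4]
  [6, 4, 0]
A^⊗3 =
  [6, 5, 5]
  [10, 6, 4]
  [6, 4, 0]

Each entry (A^⊗3)_ij equals the minimum over all length-3 walks i = v_0 → v_1 → … → v_3 = j of Σ_t A[v_t][v_{t+1}]. For example, for (i, j) = (0, 2) we minimise over 9 possible intermediate vertex sequences; the minimum is 5, attained along the walk 0 → 1 → 2 → 2.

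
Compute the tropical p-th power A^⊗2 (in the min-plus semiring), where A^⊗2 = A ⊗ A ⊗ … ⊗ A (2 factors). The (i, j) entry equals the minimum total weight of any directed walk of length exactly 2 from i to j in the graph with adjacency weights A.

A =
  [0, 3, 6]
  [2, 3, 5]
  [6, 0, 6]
A^⊗2 =
  [0, 3, 6]
  [2, 5, 8]
  [2, 3, 5]

Each entry (A^⊗2)_ij equals the minimum over all length-2 walks i = v_0 → v_1 → … → v_2 = j of Σ_t A[v_t][v_{t+1}]. For example, for (i, j) = (0, 2) we minimise over 3 possible intermediate vertex sequences; the minimum is 6, attained along the walk 0 → 0 → 2.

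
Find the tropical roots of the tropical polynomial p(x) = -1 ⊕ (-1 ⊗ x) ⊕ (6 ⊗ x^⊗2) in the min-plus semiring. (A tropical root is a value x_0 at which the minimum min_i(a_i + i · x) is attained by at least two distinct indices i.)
Roots: {-7, 0}

Each tropical root is a break point of the lower envelope of the lines y = a_i + i · x (there are 3 lines, with slopes 0, 1, ..., 2). Only the lines that attain the minimum somewhere contribute to roots; other lines are dominated. Here the surviving (envelope) indices are i = 2, i = 1, i = 0.
Intersections between consecutive envelope lines give the roots: for adjacent envelope indices i < j the intersection is x = (a_i − a_j) / (j − i). Reading off the sorted break points: {-7, 0}.
Verification: at each break x_0, at least two indices attain the minimum of min_i(a_i + i · x_0).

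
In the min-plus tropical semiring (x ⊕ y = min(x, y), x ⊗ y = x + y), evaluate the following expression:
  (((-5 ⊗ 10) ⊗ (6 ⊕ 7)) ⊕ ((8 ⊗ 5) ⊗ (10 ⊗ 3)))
(((-5 ⊗ 10) ⊗ (6 ⊕ 7)) ⊕ ((8 ⊗ 5) ⊗ (10 ⊗ 3))) = 11

Expand innermost to outermost. Recall ⊕ takes the minimum of its arguments and ⊗ takes their sum. Working out the expression (((-5 ⊗ 10) ⊗ (6 ⊕ 7)) ⊕ ((8 ⊗ 5) ⊗ (10 ⊗ 3))) gives 11.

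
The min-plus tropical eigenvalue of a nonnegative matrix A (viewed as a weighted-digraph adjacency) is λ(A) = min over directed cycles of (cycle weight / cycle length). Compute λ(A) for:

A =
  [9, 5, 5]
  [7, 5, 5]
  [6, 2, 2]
λ(A) = 2

Enumerate directed cycles and compute their means (weight / length). Sample:
  cycle 0 → 0: weight = 9, length = 1, mean = 9/1 ≈ 9.000
  cycle 1 → 1: weight = 5, length = 1, mean = 5/1 ≈ 5.000
  cycle 2 → 2: weight = 2, length = 1, mean = 2/1 ≈ 2.000
  cycle 0 → 1 → 0: weight = 12, length = 2, mean = 12/2 ≈ 6.000
  cycle 0 → 2 → 0: weight = 11, length = 2, mean = 11/2 ≈ 5.500
  cycle 1 → 0 → 1: weight = 12, length = 2, mean = 12/2 ≈ 6.000
Minimum mean = 2.000, attained e.g. along the cycle 2 → 2 with weight 2 and length 1. So λ(A) = 2/1 = 2.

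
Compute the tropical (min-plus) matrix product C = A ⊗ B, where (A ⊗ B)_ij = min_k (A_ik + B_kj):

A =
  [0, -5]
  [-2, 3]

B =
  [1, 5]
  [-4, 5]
A ⊗ B =
  [-9, 0]
  [-1, 3]

Apply the min-plus product entry-by-entry:
  C[0][0] = min over k of (A[0][0] + B[0][0] = 0 + 1 = 1, A[0][1] + B[1][0] = -5 + -4 = -9) = -9 (attained at k = 1)
  C[0][1] = min over k of (A[0][0] + B[0][1] = 0 + 5 = 5, A[0][1] + B[1][1] = -5 + 5 = 0) = 0 (attained at k = 1)
  C[1][0] = min over k of (A[1][0] + B[0][0] = -2 + 1 = -1, A[1][1] + B[1][0] = 3 + -4 = -1) = -1 (attained at k = 0)
  C[1][1] = min over k of (A[1][0] + B[0][1] = -2 + 5 = 3, A[1][1] + B[1][1] = 3 + 5 = 8) = 3 (attained at k = 0)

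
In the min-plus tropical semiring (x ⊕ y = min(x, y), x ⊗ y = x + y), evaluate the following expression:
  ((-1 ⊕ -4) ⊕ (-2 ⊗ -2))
((-1 ⊕ -4) ⊕ (-2 ⊗ -2)) = -4

Expand innermost to outermost. Recall ⊕ takes the minimum of its arguments and ⊗ takes their sum. Working out the expression ((-1 ⊕ -4) ⊕ (-2 ⊗ -2)) gives -4.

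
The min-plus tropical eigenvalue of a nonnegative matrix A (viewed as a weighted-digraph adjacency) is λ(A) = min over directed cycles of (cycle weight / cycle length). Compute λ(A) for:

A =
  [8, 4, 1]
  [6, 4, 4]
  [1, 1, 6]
λ(A) = 1

Enumerate directed cycles and compute their means (weight / length). Sample:
  cycle 0 → 0: weight = 8, length = 1, mean = 8/1 ≈ 8.000
  cycle 1 → 1: weight = 4, length = 1, mean = 4/1 ≈ 4.000
  cycle 2 → 2: weight = 6, length = 1, mean = 6/1 ≈ 6.000
  cycle 0 → 1 → 0: weight = 10, length = 2, mean = 10/2 ≈ 5.000
  cycle 0 → 2 → 0: weight = 2, length = 2, mean = 2/2 ≈ 1.000
  cycle 1 → 0 → 1: weight = 10, length = 2, mean = 10/2 ≈ 5.000
Minimum mean = 1.000, attained e.g. along the cycle 0 → 2 → 0 with weight 2 and length 2. So λ(A) = 2/2 = 1.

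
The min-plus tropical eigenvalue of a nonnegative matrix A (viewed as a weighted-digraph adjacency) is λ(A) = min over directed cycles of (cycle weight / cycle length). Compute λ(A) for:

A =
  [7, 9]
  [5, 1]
λ(A) = 1

Enumerate directed cycles and compute their means (weight / length). Sample:
  cycle 0 → 0: weight = 7, length = 1, mean = 7/1 ≈ 7.000
  cycle 1 → 1: weight = 1, length = 1, mean = 1/1 ≈ 1.000
  cycle 0 → 1 → 0: weight = 14, length = 2, mean = 14/2 ≈ 7.000
  cycle 1 → 0 → 1: weight = 14, length = 2, mean = 14/2 ≈ 7.000
Minimum mean = 1.000, attained e.g. along the cycle 1 → 1 with weight 1 and length 1. So λ(A) = 1/1 = 1.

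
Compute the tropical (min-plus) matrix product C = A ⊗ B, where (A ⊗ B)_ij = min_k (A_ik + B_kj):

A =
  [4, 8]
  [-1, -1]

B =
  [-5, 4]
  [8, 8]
A ⊗ B =
  [-1, 8]
  [-6, 3]

Apply the min-plus product entry-by-entry:
  C[0][0] = min over k of (A[0][0] + B[0][0] = 4 + -5 = -1, A[0][1] + B[1][0] = 8 + 8 = 16) = -1 (attained at k = 0)
  C[0][1] = min over k of (A[0][0] + B[0][1] = 4 + 4 = 8, A[0][1] + B[1][1] = 8 + 8 = 16) = 8 (attained at k = 0)
  C[1][0] = min over k of (A[1][0] + B[0][0] = -1 + -5 = -6, A[1][1] + B[1][0] = -1 + 8 = 7) = -6 (attained at k = 0)
  C[1][1] = min over k of (A[1][0] + B[0][1] = -1 + 4 = 3, A[1][1] + B[1][1] = -1 + 8 = 7) = 3 (attained at k = 0)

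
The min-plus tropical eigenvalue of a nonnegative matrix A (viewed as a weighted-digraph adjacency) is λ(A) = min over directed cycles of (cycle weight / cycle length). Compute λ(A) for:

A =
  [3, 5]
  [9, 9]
λ(A) = 3

Enumerate directed cycles and compute their means (weight / length). Sample:
  cycle 0 → 0: weight = 3, length = 1, mean = 3/1 ≈ 3.000
  cycle 1 → 1: weight = 9, length = 1, mean = 9/1 ≈ 9.000
  cycle 0 → 1 → 0: weight = 14, length = 2, mean = 14/2 ≈ 7.000
  cycle 1 → 0 → 1: weight = 14, length = 2, mean = 14/2 ≈ 7.000
Minimum mean = 3.000, attained e.g. along the cycle 0 → 0 with weight 3 and length 1. So λ(A) = 3/1 = 3.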